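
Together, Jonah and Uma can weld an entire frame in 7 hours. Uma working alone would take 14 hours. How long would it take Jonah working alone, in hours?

14 hours

Combined rate is 1/7 per hour.
Known contribution: 1/14 per hour.
So Jonah's rate is 1/7 − 1/14 = 1/14, meaning 14 hours alone.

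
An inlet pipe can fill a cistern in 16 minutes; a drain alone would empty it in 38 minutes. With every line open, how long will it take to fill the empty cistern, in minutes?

304/11 minutes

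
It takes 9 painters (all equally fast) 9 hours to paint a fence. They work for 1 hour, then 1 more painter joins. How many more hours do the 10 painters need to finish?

36/5 hours

One painter does 1/81 of the job per hour.
After 1 hour with 9 painters, 1/9 is done (8/9 left).
With 10 painters the rate is 10/81, so the rest takes 8/9 ÷ 10/81 = 36/5 hours.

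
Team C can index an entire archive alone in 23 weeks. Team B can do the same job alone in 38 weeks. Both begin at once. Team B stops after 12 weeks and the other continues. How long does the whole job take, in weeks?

299/19 weeks

In the first 12 weeks the combined rate is 61/874, so 366/437 of the job is done, leaving 71/437.
After Team B leaves the rate is 1/23 per week; the remaining 71/437 takes 71/19 weeks.
Total = 12 + 71/19 = 299/19 weeks.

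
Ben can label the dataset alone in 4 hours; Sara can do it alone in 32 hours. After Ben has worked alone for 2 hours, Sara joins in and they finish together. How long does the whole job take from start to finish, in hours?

In 2 hours Ben does 2/4 = 1/2 of the job, leaving 1/2.
Ben and Sara together work at 9/32 per hour, so finishing takes 1/2 ÷ 9/32 = 16/9 hours.
Total time = 2 + 16/9 = 34/9 hours.

34/9 hours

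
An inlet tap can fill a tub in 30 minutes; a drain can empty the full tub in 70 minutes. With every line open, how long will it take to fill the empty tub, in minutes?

Net rate = 1/30 − 1/70 = (7 − 3)/210 = 4/210 = 2/105 per minute.
Filling time = 1 ÷ (2/105) = 105/2 minutes.

105/2 minutes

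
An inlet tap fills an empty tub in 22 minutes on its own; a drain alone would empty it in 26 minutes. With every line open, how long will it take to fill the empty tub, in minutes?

143 minutes

Net rate = 1/22 − 1/26 = (13 − 11)/286 = 2/286 = 1/143 per minute.
Filling time = 1 ÷ (1/143) = 143 minutes.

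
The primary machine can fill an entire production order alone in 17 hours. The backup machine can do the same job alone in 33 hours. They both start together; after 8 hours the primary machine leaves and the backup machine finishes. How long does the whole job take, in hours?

In the first 8 hours the combined rate is 50/561, so 400/561 of the job is done, leaving 161/561.
After the primary machine leaves the rate is 1/33 per hour; the remaining 161/561 takes 161/17 hours.
Total = 8 + 161/17 = 297/17 hours.

297/17 hours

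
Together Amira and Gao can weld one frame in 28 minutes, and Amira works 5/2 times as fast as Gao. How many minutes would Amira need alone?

Let Gao's rate be r; then Amira's rate is (5/2)r, so together (5/2 + 1)r = (7/2)r = 1/28.
Thus r = 1/98 per minute.
Gao alone: 98 minutes; Amira alone: 196/5 minutes.

196/5 minutes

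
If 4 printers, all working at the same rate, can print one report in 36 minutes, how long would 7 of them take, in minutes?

Total work is 4·36 = 144 printer-minutes.
With 7 printers: 144/7 minutes.

144/7 minutes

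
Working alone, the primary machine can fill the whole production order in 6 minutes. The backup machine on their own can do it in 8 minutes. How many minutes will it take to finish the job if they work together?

24/7 minutes

Combined rate: 1/6 + 1/8 = (4 + 3)/24 = 7/24 per minute.
Time = 1 ÷ (7/24) = 24/7 minutes.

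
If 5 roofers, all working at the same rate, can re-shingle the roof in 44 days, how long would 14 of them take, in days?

110/7 days

Total work is 5·44 = 220 roofer-days.
With 14 roofers: 220/14 = 110/7 days.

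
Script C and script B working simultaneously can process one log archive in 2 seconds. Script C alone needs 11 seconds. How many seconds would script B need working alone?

22/9 seconds

Combined rate is 1/2 per second.
Known contribution: 1/11 per second.
So script B's rate is 1/2 − 1/11 = 9/22, meaning 22/9 seconds alone.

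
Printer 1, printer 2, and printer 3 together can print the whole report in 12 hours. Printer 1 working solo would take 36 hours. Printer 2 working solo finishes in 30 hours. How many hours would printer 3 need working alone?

Combined rate is 1/12 per hour.
Known contribution: 1/36 + 1/30 = (5 + 6)/180 = 11/180 per hour.
So printer 3's rate is 1/12 − 11/180 = 1/45, meaning 45 hours alone.

45 hours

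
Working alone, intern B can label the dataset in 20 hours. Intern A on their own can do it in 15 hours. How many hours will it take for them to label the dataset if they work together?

60/7 hours

Combined rate: 1/20 + 1/15 = (3 + 4)/60 = 7/60 per hour.
Time = 1 ÷ (7/60) = 60/7 hours.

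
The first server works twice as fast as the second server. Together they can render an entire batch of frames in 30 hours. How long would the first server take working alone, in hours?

Let the second server's rate be r; then the first server's rate is 2r, so together (2 + 1)r = 3r = 1/30.
Thus r = 1/90 per hour.
The second server alone: 90 hours; the first server alone: 45 hours.

45 hours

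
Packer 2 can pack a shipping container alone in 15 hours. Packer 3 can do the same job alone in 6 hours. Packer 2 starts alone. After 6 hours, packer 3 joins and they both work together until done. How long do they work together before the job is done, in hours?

In the first 6 hours packer 2 alone does 6/15 = 2/5 of the job, leaving 3/5.
Once everyone is working, combined rate: 1/15 + 1/6 = (2 + 5)/30 = 7/30 per hour.
Remaining 3/5 at 7/30 per hour takes 18/7 hours.

18/7 hours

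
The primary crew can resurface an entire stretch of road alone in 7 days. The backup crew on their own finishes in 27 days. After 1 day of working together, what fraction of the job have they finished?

34/189

Combined rate: 1/7 + 1/27 = (27 + 7)/189 = 34/189 per day.
In 1 day they complete 1·34/189 = 34/189 of the job.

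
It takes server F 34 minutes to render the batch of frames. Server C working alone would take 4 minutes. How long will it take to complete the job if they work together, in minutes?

68/19 minutes

Combined rate: 1/34 + 1/4 = (2 + 17)/68 = 19/68 per minute.
Time = 1 ÷ (19/68) = 68/19 minutes.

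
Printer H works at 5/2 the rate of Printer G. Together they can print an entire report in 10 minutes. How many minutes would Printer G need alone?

35 minutes

Let Printer G's rate be r; then Printer H's rate is (5/2)r, so together (5/2 + 1)r = (7/2)r = 1/10.
Thus r = 1/35 per minute.
Printer G alone: 35 minutes; Printer H alone: 14 minutes.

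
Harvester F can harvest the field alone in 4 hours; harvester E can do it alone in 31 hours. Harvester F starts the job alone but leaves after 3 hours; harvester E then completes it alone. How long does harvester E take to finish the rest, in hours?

31/4 hours

In 3 hours harvester F does 3/4 of the job, leaving 1/4.
Harvester E works at 1/31 per hour, so finishing takes 1/4 ÷ 1/31 = 31/4 hours.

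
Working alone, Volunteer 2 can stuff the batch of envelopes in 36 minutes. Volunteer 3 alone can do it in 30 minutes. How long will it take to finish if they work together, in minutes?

180/11 minutes

With two workers the combined time is the product over the sum: 36·30/(36+30) = 1080/66 = 180/11 minutes.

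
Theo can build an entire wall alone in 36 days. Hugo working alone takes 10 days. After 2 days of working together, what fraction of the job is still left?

67/90

Combined rate: 1/36 + 1/10 = (5 + 18)/180 = 23/180 per day.
In 2 days they complete 2·23/180 = 23/90 of the job.
So 67/90 remains.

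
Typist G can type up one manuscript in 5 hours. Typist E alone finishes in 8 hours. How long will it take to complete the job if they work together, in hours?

With two workers the combined time is the product over the sum: 5·8/(5+8) = 40/13 hours.

40/13 hours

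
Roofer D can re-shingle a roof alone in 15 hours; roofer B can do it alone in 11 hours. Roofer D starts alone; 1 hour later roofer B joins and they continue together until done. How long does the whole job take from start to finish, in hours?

In 1 hour roofer D does 1/15 of the job, leaving 14/15.
Roofer D and roofer B together work at 26/165 per hour, so finishing takes 14/15 ÷ 26/165 = 77/13 hours.
Total time = 1 + 77/13 = 90/13 hours.

90/13 hours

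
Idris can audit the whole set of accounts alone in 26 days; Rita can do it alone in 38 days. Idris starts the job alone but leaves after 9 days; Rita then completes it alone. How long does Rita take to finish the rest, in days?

323/13 days

In 9 days Idris does 9/26 of the job, leaving 17/26.
Rita works at 1/38 per day, so finishing takes 17/26 ÷ 1/38 = 323/13 days.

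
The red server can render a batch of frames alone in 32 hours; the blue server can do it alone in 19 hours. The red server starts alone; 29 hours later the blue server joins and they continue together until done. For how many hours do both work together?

19/17 hours

In 29 hours the red server does 29/32 of the job, leaving 3/32.
The red server and the blue server together work at 51/608 per hour, so finishing takes 3/32 ÷ 51/608 = 19/17 hours.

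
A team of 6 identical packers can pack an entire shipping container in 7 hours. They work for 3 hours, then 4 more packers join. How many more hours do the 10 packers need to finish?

One packer does 1/42 of the job per hour.
After 3 hours with 6 packers, 3/7 is done (4/7 left).
With 10 packers the rate is 10/42 = 5/21, so the rest takes 4/7 ÷ 5/21 = 12/5 hours.

12/5 hours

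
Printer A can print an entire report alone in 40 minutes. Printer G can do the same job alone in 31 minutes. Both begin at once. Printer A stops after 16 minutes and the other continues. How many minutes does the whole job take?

93/5 minutes

In the first 16 minutes the combined rate is 71/1240, so 142/155 of the job is done, leaving 13/155.
After Printer A leaves the rate is 1/31 per minute; the remaining 13/155 takes 13/5 minutes.
Total = 16 + 13/5 = 93/5 minutes.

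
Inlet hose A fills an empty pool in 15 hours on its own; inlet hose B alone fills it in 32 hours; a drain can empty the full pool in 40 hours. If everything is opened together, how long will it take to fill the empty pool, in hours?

96/7 hours

Net rate = 1/15 + 1/32 − 1/40 = (32 + 15 − 12)/480 = 35/480 = 7/96 per hour.
Filling time = 1 ÷ (7/96) = 96/7 hours.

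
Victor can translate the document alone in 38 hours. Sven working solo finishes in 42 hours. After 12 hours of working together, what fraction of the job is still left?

Combined rate: 1/38 + 1/42 = (21 + 19)/798 = 40/798 = 20/399 per hour.
In 12 hours they complete 12·20/399 = 80/133 of the job.
So 53/133 remains.

53/133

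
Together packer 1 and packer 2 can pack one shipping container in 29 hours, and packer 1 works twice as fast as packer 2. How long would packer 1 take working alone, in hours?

87/2 hours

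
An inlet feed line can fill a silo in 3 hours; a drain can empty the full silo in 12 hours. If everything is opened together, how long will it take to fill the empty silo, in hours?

4 hours

Net rate = 1/3 − 1/12 = (4 − 1)/12 = 3/12 = 1/4 per hour.
Filling time = 1 ÷ (1/4) = 4 hours.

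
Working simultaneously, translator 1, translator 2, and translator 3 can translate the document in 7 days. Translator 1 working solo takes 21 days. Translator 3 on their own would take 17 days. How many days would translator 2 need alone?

357/13 days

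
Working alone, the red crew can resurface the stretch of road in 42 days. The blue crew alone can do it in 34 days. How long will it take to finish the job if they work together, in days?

With two workers the combined time is the product over the sum: 42·34/(42+34) = 1428/76 = 357/19 days.

357/19 days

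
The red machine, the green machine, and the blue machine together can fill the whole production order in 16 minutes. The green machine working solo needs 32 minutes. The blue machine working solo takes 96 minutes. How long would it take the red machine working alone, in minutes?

48 minutes

Combined rate is 1/16 per minute.
Known contribution: 1/32 + 1/96 = (3 + 1)/96 = 4/96 = 1/24 per minute.
So the red machine's rate is 1/16 − 1/24 = 1/48, meaning 48 minutes alone.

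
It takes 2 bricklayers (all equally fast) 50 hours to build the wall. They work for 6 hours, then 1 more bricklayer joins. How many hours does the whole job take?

106/3 hours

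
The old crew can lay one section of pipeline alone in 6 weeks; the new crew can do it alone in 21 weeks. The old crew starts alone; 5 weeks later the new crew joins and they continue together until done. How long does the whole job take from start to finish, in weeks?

52/9 weeks

In 5 weeks the old crew does 5/6 of the job, leaving 1/6.
The old crew and the new crew together work at 3/14 per week, so finishing takes 1/6 ÷ 3/14 = 7/9 weeks.
Total time = 5 + 7/9 = 52/9 weeks.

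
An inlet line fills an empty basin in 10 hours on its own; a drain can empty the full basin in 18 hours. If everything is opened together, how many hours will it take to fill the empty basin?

45/2 hours

Net rate = 1/10 − 1/18 = (9 − 5)/90 = 4/90 = 2/45 per hour.
Filling time = 1 ÷ (2/45) = 45/2 hours.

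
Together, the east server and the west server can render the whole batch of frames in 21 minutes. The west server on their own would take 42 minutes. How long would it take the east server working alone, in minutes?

Combined rate is 1/21 per minute.
Known contribution: 1/42 per minute.
So the east server's rate is 1/21 − 1/42 = 1/42, meaning 42 minutes alone.

42 minutes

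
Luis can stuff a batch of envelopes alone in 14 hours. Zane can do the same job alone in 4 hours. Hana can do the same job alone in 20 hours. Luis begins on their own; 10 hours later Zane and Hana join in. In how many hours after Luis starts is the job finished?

140/13 hours

In the first 10 hours Luis alone does 10/14 = 5/7 of the job, leaving 2/7.
Once everyone is working, combined rate: 1/14 + 1/4 + 1/20 = (10 + 35 + 7)/140 = 52/140 = 13/35 per hour.
Remaining 2/7 at 13/35 per hour takes 10/13 hours.
Total from the start = 10 + 10/13 = 140/13 hours.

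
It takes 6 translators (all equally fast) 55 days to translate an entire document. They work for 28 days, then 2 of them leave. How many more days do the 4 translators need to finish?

81/2 days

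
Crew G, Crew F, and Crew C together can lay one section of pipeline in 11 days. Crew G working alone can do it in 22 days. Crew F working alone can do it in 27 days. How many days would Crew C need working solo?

594/5 days

Combined rate is 1/11 per day.
Known contribution: 1/22 + 1/27 = (27 + 22)/594 = 49/594 per day.
So Crew C's rate is 1/11 − 49/594 = 5/594, meaning 594/5 days alone.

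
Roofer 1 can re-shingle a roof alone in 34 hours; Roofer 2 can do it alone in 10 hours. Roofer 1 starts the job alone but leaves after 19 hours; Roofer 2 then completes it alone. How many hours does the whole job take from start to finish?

398/17 hours

In 19 hours Roofer 1 does 19/34 of the job, leaving 15/34.
Roofer 2 works at 1/10 per hour, so finishing takes 15/34 ÷ 1/10 = 75/17 hours.
Total time = 19 + 75/17 = 398/17 hours.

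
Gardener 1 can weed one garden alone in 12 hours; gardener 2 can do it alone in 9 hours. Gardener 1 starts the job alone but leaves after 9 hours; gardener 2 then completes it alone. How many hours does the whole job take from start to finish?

45/4 hours

In 9 hours gardener 1 does 9/12 = 3/4 of the job, leaving 1/4.
Gardener 2 works at 1/9 per hour, so finishing takes 1/4 ÷ 1/9 = 9/4 hours.
Total time = 9 + 9/4 = 45/4 hours.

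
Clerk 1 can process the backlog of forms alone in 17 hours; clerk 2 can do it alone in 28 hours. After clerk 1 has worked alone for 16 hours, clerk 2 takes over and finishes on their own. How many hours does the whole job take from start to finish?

300/17 hours

In 16 hours clerk 1 does 16/17 of the job, leaving 1/17.
Clerk 2 works at 1/28 per hour, so finishing takes 1/17 ÷ 1/28 = 28/17 hours.
Total time = 16 + 28/17 = 300/17 hours.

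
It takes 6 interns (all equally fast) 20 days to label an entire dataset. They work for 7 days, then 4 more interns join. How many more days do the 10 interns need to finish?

39/5 days

One intern does 1/120 of the job per day.
After 7 days with 6 interns, 7/20 is done (13/20 left).
With 10 interns the rate is 10/120 = 1/12, so the rest takes 13/20 ÷ 1/12 = 39/5 days.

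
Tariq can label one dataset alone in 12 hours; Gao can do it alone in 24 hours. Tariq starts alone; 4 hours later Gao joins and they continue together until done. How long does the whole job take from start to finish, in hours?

28/3 hours

In 4 hours Tariq does 4/12 = 1/3 of the job, leaving 2/3.
Tariq and Gao together work at 1/8 per hour, so finishing takes 2/3 ÷ 1/8 = 16/3 hours.
Total time = 4 + 16/3 = 28/3 hours.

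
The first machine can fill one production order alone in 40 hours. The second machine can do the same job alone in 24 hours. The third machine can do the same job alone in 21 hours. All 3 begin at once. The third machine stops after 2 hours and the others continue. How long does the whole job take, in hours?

95/7 hours

In the first 2 hours the combined rate is 4/35, so 8/35 of the job is done, leaving 27/35.
After the third machine leaves the rate is 1/15 per hour; the remaining 27/35 takes 81/7 hours.
Total = 2 + 81/7 = 95/7 hours.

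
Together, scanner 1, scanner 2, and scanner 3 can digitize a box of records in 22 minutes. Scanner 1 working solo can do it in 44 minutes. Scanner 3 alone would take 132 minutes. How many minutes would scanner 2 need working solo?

Combined rate is 1/22 per minute.
Known contribution: 1/44 + 1/132 = (3 + 1)/132 = 4/132 = 1/33 per minute.
So scanner 2's rate is 1/22 − 1/33 = 1/66, meaning 66 minutes alone.

66 minutes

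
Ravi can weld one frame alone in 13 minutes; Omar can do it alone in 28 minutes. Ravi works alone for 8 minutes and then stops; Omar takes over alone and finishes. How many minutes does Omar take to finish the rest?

140/13 minutes

In 8 minutes Ravi does 8/13 of the job, leaving 5/13.
Omar works at 1/28 per minute, so finishing takes 5/13 ÷ 1/28 = 140/13 minutes.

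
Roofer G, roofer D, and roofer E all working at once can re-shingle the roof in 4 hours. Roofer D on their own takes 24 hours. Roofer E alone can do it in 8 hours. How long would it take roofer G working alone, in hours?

12 hours

Combined rate is 1/4 per hour.
Known contribution: 1/24 + 1/8 = (1 + 3)/24 = 4/24 = 1/6 per hour.
So roofer G's rate is 1/4 − 1/6 = 1/12, meaning 12 hours alone.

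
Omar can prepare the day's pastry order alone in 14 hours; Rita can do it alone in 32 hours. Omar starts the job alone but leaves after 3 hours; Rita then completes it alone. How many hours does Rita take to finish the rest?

In 3 hours Omar does 3/14 of the job, leaving 11/14.
Rita works at 1/32 per hour, so finishing takes 11/14 ÷ 1/32 = 176/7 hours.

176/7 hours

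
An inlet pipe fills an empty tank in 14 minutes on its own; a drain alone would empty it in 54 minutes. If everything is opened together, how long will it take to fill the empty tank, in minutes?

189/10 minutes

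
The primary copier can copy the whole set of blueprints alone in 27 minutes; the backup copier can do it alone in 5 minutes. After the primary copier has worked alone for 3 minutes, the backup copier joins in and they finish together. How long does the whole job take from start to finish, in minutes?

In 3 minutes the primary copier does 3/27 = 1/9 of the job, leaving 8/9.
The primary copier and the backup copier together work at 32/135 per minute, so finishing takes 8/9 ÷ 32/135 = 15/4 minutes.
Total time = 3 + 15/4 = 27/4 minutes.

27/4 minutes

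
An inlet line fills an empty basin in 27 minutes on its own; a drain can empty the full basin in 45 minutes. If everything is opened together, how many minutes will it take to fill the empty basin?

Net rate = 1/27 − 1/45 = (5 − 3)/135 = 2/135 per minute.
Filling time = 1 ÷ (2/135) = 135/2 minutes.

135/2 minutes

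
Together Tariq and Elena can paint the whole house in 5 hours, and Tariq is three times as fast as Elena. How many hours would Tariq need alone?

Let Elena's rate be r; then Tariq's rate is 3r, so together (3 + 1)r = 4r = 1/5.
Thus r = 1/20 per hour.
Elena alone: 20 hours; Tariq alone: 20/3 hours.

20/3 hours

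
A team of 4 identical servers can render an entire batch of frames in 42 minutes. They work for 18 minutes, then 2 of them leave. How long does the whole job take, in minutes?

One server does 1/168 of the job per minute.
After 18 minutes with 4 servers, 3/7 is done (4/7 left).
With 2 servers the rate is 2/168 = 1/84, so the rest takes 4/7 ÷ 1/84 = 48 minutes.
Total = 18 + 48 = 66 minutes.

66 minutes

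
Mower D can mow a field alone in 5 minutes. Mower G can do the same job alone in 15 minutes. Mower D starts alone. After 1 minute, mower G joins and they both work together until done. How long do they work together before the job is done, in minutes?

In the first 1 minute mower D alone does 1/5 of the job, leaving 4/5.
Once everyone is working, combined rate: 1/5 + 1/15 = (3 + 1)/15 = 4/15 per minute.
Remaining 4/5 at 4/15 per minute takes 3 minutes.

3 minutes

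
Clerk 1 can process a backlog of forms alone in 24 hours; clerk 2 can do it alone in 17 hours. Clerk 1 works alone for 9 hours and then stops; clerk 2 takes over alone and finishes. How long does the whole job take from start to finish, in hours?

157/8 hours

In 9 hours clerk 1 does 9/24 = 3/8 of the job, leaving 5/8.
Clerk 2 works at 1/17 per hour, so finishing takes 5/8 ÷ 1/17 = 85/8 hours.
Total time = 9 + 85/8 = 157/8 hours.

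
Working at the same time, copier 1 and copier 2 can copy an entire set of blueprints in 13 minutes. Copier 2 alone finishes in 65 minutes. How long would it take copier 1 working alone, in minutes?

Combined rate is 1/13 per minute.
Known contribution: 1/65 per minute.
So copier 1's rate is 1/13 − 1/65 = 4/65, meaning 65/4 minutes alone.

65/4 minutes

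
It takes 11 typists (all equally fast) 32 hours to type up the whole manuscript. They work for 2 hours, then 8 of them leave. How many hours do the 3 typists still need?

110 hours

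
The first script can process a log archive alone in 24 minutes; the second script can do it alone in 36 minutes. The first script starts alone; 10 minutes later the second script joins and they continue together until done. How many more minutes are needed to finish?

In 10 minutes the first script does 10/24 = 5/12 of the job, leaving 7/12.
The first script and the second script together work at 5/72 per minute, so finishing takes 7/12 ÷ 5/72 = 42/5 minutes.

42/5 minutes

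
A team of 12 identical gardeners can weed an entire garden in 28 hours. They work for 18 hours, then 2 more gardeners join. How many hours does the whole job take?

One gardener does 1/336 of the job per hour.
After 18 hours with 12 gardeners, 9/14 is done (5/14 left).
With 14 gardeners the rate is 14/336 = 1/24, so the rest takes 5/14 ÷ 1/24 = 60/7 hours.
Total = 18 + 60/7 = 186/7 hours.

186/7 hours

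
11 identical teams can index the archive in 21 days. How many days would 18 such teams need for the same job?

77/6 days

Total work is 11·21 = 231 team-days.
With 18 teams: 231/18 = 77/6 days.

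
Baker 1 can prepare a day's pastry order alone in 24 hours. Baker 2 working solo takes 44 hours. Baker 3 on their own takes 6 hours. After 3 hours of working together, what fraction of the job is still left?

27/88

Combined rate: 1/24 + 1/44 + 1/6 = (11 + 6 + 44)/264 = 61/264 per hour.
In 3 hours they complete 3·61/264 = 61/88 of the job.
So 27/88 remains.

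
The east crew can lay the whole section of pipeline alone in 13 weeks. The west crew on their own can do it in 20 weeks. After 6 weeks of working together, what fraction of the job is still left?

Combined rate: 1/13 + 1/20 = (20 + 13)/260 = 33/260 per week.
In 6 weeks they complete 6·33/260 = 99/130 of the job.
So 31/130 remains.

31/130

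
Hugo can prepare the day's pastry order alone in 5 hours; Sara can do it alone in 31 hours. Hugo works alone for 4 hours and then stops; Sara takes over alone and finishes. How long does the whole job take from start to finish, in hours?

51/5 hours

In 4 hours Hugo does 4/5 of the job, leaving 1/5.
Sara works at 1/31 per hour, so finishing takes 1/5 ÷ 1/31 = 31/5 hours.
Total time = 4 + 31/5 = 51/5 hours.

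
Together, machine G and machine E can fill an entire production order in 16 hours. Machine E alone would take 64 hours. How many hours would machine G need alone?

Combined rate is 1/16 per hour.
Known contribution: 1/64 per hour.
So machine G's rate is 1/16 − 1/64 = 3/64, meaning 64/3 hours alone.

64/3 hours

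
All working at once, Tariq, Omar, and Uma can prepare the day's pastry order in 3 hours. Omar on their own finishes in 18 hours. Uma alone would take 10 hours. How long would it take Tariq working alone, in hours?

Combined rate is 1/3 per hour.
Known contribution: 1/18 + 1/10 = (5 + 9)/90 = 14/90 = 7/45 per hour.
So Tariq's rate is 1/3 − 7/45 = 8/45, meaning 45/8 hours alone.

45/8 hours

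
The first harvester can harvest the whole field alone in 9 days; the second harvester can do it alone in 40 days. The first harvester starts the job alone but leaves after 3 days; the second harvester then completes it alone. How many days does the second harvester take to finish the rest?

80/3 days

In 3 days the first harvester does 3/9 = 1/3 of the job, leaving 2/3.
The second harvester works at 1/40 per day, so finishing takes 2/3 ÷ 1/40 = 80/3 days.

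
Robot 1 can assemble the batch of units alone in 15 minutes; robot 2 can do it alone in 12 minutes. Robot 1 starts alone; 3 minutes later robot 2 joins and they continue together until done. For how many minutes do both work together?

In 3 minutes robot 1 does 3/15 = 1/5 of the job, leaving 4/5.
Robot 1 and robot 2 together work at 3/20 per minute, so finishing takes 4/5 ÷ 3/20 = 16/3 minutes.

16/3 minutes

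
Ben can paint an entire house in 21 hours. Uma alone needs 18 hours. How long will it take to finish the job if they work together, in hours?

126/13 hours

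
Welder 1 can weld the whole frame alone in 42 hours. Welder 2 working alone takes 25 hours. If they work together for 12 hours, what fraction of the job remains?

Combined rate: 1/42 + 1/25 = (25 + 42)/1050 = 67/1050 per hour.
In 12 hours they complete 12·67/1050 = 134/175 of the job.
So 41/175 remains.

41/175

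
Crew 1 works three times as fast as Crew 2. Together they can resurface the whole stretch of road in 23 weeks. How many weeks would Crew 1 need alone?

Let Crew 2's rate be r; then Crew 1's rate is 3r, so together (3 + 1)r = 4r = 1/23.
Thus r = 1/92 per week.
Crew 2 alone: 92 weeks; Crew 1 alone: 92/3 weeks.

92/3 weeks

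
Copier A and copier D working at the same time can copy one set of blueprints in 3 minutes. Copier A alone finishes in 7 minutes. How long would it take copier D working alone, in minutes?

21/4 minutes

Combined rate is 1/3 per minute.
Known contribution: 1/7 per minute.
So copier D's rate is 1/3 − 1/7 = 4/21, meaning 21/4 minutes alone.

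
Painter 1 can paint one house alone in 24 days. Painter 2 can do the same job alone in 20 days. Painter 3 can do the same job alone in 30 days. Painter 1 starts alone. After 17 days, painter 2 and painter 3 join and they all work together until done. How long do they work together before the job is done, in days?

In the first 17 days painter 1 alone does 17/24 of the job, leaving 7/24.
Once everyone is working, combined rate: 1/24 + 1/20 + 1/30 = (5 + 6 + 4)/120 = 15/120 = 1/8 per day.
Remaining 7/24 at 1/8 per day takes 7/3 days.

7/3 days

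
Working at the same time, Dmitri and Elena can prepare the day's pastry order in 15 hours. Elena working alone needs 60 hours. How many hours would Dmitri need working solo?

Combined rate is 1/15 per hour.
Known contribution: 1/60 per hour.
So Dmitri's rate is 1/15 − 1/60 = 1/20, meaning 20 hours alone.

20 hours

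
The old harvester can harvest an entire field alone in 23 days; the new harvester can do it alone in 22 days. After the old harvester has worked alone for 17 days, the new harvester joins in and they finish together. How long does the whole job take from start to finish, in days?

In 17 days the old harvester does 17/23 of the job, leaving 6/23.
The old harvester and the new harvester together work at 45/506 per day, so finishing takes 6/23 ÷ 45/506 = 44/15 days.
Total time = 17 + 44/15 = 299/15 days.

299/15 days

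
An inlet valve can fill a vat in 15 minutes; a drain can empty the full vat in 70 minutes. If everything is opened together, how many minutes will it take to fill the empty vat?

210/11 minutes

Net rate = 1/15 − 1/70 = (14 − 3)/210 = 11/210 per minute.
Filling time = 1 ÷ (11/210) = 210/11 minutes.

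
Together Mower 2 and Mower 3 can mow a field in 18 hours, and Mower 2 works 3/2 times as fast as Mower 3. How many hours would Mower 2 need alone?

Let Mower 3's rate be r; then Mower 2's rate is (3/2)r, so together (3/2 + 1)r = (5/2)r = 1/18.
Thus r = 1/45 per hour.
Mower 3 alone: 45 hours; Mower 2 alone: 30 hours.

30 hours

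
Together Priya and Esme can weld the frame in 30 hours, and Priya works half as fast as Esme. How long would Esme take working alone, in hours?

45 hours

Let Esme's rate be r; then Priya's rate is (1/2)r, so together (1/2 + 1)r = (3/2)r = 1/30.
Thus r = 1/45 per hour.
Esme alone: 45 hours; Priya alone: 90 hours.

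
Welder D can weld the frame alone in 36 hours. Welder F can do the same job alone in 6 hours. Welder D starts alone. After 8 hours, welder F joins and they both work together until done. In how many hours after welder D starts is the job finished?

12 hours

In the first 8 hours welder D alone does 8/36 = 2/9 of the job, leaving 7/9.
Once everyone is working, combined rate: 1/36 + 1/6 = (1 + 6)/36 = 7/36 per hour.
Remaining 7/9 at 7/36 per hour takes 4 hours.
Total from the start = 8 + 4 = 12 hours.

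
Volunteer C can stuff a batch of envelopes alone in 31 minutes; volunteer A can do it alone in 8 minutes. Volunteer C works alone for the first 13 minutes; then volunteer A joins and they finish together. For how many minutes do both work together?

48/13 minutes

In 13 minutes volunteer C does 13/31 of the job, leaving 18/31.
Volunteer C and volunteer A together work at 39/248 per minute, so finishing takes 18/31 ÷ 39/248 = 48/13 minutes.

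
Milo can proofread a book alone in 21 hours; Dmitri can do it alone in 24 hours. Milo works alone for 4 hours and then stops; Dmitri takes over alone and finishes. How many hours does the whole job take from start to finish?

164/7 hours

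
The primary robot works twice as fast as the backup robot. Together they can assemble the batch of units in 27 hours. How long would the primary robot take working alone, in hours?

Let the backup robot's rate be r; then the primary robot's rate is 2r, so together (2 + 1)r = 3r = 1/27.
Thus r = 1/81 per hour.
The backup robot alone: 81 hours; the primary robot alone: 81/2 hours.

81/2 hours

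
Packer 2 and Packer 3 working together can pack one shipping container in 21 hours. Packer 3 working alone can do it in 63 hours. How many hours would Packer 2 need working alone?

Combined rate is 1/21 per hour.
Known contribution: 1/63 per hour.
So Packer 2's rate is 1/21 − 1/63 = 2/63, meaning 63/2 hours alone.

63/2 hours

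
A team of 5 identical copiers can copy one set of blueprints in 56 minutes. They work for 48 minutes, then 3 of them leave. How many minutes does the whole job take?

68 minutes

One copier does 1/280 of the job per minute.
After 48 minutes with 5 copiers, 6/7 is done (1/7 left).
With 2 copiers the rate is 2/280 = 1/140, so the rest takes 1/7 ÷ 1/140 = 20 minutes.
Total = 48 + 20 = 68 minutes.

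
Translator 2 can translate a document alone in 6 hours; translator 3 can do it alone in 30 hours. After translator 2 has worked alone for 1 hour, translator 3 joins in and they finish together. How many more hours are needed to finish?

In 1 hour translator 2 does 1/6 of the job, leaving 5/6.
Translator 2 and translator 3 together work at 1/5 per hour, so finishing takes 5/6 ÷ 1/5 = 25/6 hours.

25/6 hours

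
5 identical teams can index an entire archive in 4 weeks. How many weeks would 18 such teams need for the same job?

10/9 weeks

Total work is 5·4 = 20 team-weeks.
With 18 teams: 20/18 = 10/9 weeks.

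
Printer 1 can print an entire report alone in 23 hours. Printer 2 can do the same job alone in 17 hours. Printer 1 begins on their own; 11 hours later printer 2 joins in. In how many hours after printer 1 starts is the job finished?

In the first 11 hours printer 1 alone does 11/23 of the job, leaving 12/23.
Once everyone is working, combined rate: 1/23 + 1/17 = (17 + 23)/391 = 40/391 per hour.
Remaining 12/23 at 40/391 per hour takes 51/10 hours.
Total from the start = 11 + 51/10 = 161/10 hours.

161/10 hours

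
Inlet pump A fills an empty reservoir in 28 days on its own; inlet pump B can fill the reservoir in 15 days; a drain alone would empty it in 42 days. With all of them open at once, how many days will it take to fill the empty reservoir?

140/11 days

Net rate = 1/28 + 1/15 − 1/42 = (15 + 28 − 10)/420 = 33/420 = 11/140 per day.
Filling time = 1 ÷ (11/140) = 140/11 days.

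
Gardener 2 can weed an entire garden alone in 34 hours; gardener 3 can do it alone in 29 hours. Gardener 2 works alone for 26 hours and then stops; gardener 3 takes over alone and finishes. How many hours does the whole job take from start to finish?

In 26 hours gardener 2 does 26/34 = 13/17 of the job, leaving 4/17.
Gardener 3 works at 1/29 per hour, so finishing takes 4/17 ÷ 1/29 = 116/17 hours.
Total time = 26 + 116/17 = 558/17 hours.

558/17 hours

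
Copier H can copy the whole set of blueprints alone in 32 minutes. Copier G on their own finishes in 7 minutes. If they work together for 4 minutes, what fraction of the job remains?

Combined rate: 1/32 + 1/7 = (7 + 32)/224 = 39/224 per minute.
In 4 minutes they complete 4·39/224 = 39/56 of the job.
So 17/56 remains.

17/56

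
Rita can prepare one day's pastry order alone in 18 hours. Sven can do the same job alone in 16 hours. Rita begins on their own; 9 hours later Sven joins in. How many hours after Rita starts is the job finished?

In the first 9 hours Rita alone does 9/18 = 1/2 of the job, leaving 1/2.
Once everyone is working, combined rate: 1/18 + 1/16 = (8 + 9)/144 = 17/144 per hour.
Remaining 1/2 at 17/144 per hour takes 72/17 hours.
Total from the start = 9 + 72/17 = 225/17 hours.

225/17 hours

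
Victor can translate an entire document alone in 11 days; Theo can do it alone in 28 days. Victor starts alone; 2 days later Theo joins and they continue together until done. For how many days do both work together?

84/13 days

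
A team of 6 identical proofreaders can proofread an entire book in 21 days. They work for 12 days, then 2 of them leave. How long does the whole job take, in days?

51/2 days

One proofreader does 1/126 of the job per day.
After 12 days with 6 proofreaders, 4/7 is done (3/7 left).
With 4 proofreaders the rate is 4/126 = 2/63, so the rest takes 3/7 ÷ 2/63 = 27/2 days.
Total = 12 + 27/2 = 51/2 days.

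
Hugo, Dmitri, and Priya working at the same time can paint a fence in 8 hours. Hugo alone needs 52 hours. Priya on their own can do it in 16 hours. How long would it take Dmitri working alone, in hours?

208/9 hours

Combined rate is 1/8 per hour.
Known contribution: 1/52 + 1/16 = (4 + 13)/208 = 17/208 per hour.
So Dmitri's rate is 1/8 − 17/208 = 9/208, meaning 208/9 hours alone.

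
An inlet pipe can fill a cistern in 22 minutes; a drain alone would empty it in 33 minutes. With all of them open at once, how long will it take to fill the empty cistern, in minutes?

66 minutes

Net rate = 1/22 − 1/33 = (3 − 2)/66 = 1/66 per minute.
Filling time = 1 ÷ (1/66) = 66 minutes.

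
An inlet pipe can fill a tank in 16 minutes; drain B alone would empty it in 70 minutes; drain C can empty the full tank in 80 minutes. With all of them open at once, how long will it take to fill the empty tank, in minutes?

28 minutes

Net rate = 1/16 − 1/70 − 1/80 = (35 − 8 − 7)/560 = 20/560 = 1/28 per minute.
Filling time = 1 ÷ (1/28) = 28 minutes.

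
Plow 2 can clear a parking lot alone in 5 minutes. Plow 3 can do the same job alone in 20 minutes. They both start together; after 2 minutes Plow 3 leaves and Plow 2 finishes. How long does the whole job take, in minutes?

In the first 2 minutes the combined rate is 1/4, so 1/2 of the job is done, leaving 1/2.
After Plow 3 leaves the rate is 1/5 per minute; the remaining 1/2 takes 5/2 minutes.
Total = 2 + 5/2 = 9/2 minutes.

9/2 minutes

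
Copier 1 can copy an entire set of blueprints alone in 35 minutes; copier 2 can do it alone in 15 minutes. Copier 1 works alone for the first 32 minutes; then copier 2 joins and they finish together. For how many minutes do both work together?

9/10 minutes

In 32 minutes copier 1 does 32/35 of the job, leaving 3/35.
Copier 1 and copier 2 together work at 2/21 per minute, so finishing takes 3/35 ÷ 2/21 = 9/10 minutes.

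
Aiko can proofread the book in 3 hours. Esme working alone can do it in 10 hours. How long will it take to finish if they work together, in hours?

With two workers the combined time is the product over the sum: 3·10/(3+10) = 30/13 hours.

30/13 hours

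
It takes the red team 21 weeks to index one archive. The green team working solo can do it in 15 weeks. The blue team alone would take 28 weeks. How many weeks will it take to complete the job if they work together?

Combined rate: 1/21 + 1/15 + 1/28 = (20 + 28 + 15)/420 = 63/420 = 3/20 per week.
Time = 1 ÷ (3/20) = 20/3 weeks.

20/3 weeks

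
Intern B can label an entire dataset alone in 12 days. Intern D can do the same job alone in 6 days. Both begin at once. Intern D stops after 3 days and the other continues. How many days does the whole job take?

6 days

In the first 3 days the combined rate is 1/4, so 3/4 of the job is done, leaving 1/4.
After intern D leaves the rate is 1/12 per day; the remaining 1/4 takes 3 days.
Total = 3 + 3 = 6 days.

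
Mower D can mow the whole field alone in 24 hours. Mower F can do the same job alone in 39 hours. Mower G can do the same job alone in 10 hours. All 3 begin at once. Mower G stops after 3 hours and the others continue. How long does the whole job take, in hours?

In the first 3 hours the combined rate is 87/520, so 261/520 of the job is done, leaving 259/520.
After mower G leaves the rate is 7/104 per hour; the remaining 259/520 takes 37/5 hours.
Total = 3 + 37/5 = 52/5 hours.

52/5 hours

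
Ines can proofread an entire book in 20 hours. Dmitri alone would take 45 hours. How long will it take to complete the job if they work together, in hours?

With two workers the combined time is the product over the sum: 20·45/(20+45) = 900/65 = 180/13 hours.

180/13 hours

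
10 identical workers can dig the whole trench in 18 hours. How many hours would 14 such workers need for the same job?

Total work is 10·18 = 180 worker-hours.
With 14 workers: 180/14 = 90/7 hours.

90/7 hours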